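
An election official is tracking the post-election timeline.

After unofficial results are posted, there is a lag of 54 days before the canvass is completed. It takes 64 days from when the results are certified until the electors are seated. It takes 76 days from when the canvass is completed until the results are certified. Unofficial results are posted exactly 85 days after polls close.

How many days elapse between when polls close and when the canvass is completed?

Causal path: polls close → unofficial results are posted → the canvass is completed.
Total delay along the path: 85 + 54 = 139 days.

139 days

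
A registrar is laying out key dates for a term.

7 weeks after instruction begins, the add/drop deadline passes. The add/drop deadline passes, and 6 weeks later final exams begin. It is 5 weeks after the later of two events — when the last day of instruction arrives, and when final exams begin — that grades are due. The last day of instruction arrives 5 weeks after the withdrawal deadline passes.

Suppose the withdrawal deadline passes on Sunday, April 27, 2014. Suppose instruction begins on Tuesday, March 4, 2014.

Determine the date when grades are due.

The withdrawal deadline passes: Apr 27, 2014.
The last day of instruction arrives: Apr 27, 2014 + 5 weeks = Jun 1, 2014.
Instruction begins: Mar 4, 2014.
The add/drop deadline passes: Mar 4, 2014 + 7 weeks = Apr 22, 2014.
Final exams begin: Apr 22, 2014 + 6 weeks = Jun 3, 2014.
Both prerequisites met — the last day of instruction arrives (Jun 1, 2014), final exams begin (Jun 3, 2014); the later is Jun 3, 2014.
Grades are due: Jun 3, 2014 + 5 weeks = Jul 8, 2014.

Tuesday, July 8, 2014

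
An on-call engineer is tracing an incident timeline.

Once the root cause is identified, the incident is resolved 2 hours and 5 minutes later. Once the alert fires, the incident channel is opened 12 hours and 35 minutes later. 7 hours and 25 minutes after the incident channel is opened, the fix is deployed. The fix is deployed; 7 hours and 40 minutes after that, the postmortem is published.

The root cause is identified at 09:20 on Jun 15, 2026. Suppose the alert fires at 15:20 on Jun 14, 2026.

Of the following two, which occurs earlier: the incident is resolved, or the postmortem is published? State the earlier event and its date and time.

The incident is resolved — 11:25 on Jun 15, 2026

The root cause is identified: 09:20 Jun 15, 2026.
The incident is resolved: 09:20 Jun 15, 2026 + 2h05m = 11:25 Jun 15, 2026.
The alert fires: 15:20 Jun 14, 2026.
The incident channel is opened: 15:20 Jun 14, 2026 + 12h35m = 03:55 Jun 15, 2026.
The fix is deployed: 03:55 Jun 15, 2026 + 7h25m = 11:20 Jun 15, 2026.
The postmortem is published: 11:20 Jun 15, 2026 + 7h40m = 19:00 Jun 15, 2026.
Comparing: the incident is resolved at 11:25 Jun 15, 2026 vs the postmortem is published at 19:00 Jun 15, 2026. Earlier: the incident is resolved.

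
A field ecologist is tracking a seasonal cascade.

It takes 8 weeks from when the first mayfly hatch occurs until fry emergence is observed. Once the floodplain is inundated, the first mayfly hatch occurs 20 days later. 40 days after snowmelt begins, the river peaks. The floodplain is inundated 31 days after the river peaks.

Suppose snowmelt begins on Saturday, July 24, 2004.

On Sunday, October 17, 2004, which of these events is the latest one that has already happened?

The floodplain is inundated

Snowmelt begins: Jul 24, 2004.
The river peaks: Jul 24, 2004 + 40 days = Sep 2, 2004.
The floodplain is inundated: Sep 2, 2004 + 31 days = Oct 3, 2004.
The first mayfly hatch occurs: Oct 3, 2004 + 20 days = Oct 23, 2004.
Fry emergence is observed: Oct 23, 2004 + 8 weeks = Dec 18, 2004.
Oct 17, 2004 falls between when the floodplain is inundated (Oct 3, 2004) and when the first mayfly hatch occurs (Oct 23, 2004).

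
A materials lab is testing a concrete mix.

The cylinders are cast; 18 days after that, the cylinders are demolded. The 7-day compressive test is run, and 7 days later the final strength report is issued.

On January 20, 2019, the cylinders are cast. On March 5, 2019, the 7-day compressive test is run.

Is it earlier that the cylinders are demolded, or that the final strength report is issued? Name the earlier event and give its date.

The cylinders are demolded — February 7, 2019

The cylinders are cast: Jan 20, 2019.
The cylinders are demolded: Jan 20, 2019 + 18 days = Feb 7, 2019.
The 7-day compressive test is run: Mar 5, 2019.
The final strength report is issued: Mar 5, 2019 + 7 days = Mar 12, 2019.
Comparing: the cylinders are demolded on Feb 7, 2019 vs the final strength report is issued on Mar 12, 2019. Earlier: the cylinders are demolded.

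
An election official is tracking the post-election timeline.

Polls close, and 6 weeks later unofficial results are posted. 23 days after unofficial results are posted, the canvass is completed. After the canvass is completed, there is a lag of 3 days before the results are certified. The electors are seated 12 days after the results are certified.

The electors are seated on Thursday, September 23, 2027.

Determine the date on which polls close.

The electors are seated: Sep 23, 2027.
The results are certified: Sep 23, 2027 − 12 days = Sep 11, 2027.
The canvass is completed: Sep 11, 2027 − 3 days = Sep 8, 2027.
Unofficial results are posted: Sep 8, 2027 − 23 days = Aug 16, 2027.
Polls close: Aug 16, 2027 − 6 weeks = Jul 5, 2027.

Monday, July 5, 2027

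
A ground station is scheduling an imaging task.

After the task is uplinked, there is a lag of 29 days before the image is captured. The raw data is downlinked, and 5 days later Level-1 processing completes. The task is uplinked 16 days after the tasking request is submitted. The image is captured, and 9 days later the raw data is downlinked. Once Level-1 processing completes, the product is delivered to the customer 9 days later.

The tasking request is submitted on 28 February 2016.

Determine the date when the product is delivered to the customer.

The tasking request is submitted: Feb 28, 2016.
The task is uplinked: Feb 28, 2016 + 16 days = Mar 15, 2016.
The image is captured: Mar 15, 2016 + 29 days = Apr 13, 2016.
The raw data is downlinked: Apr 13, 2016 + 9 days = Apr 22, 2016.
Level-1 processing completes: Apr 22, 2016 + 5 days = Apr 27, 2016.
The product is delivered to the customer: Apr 27, 2016 + 9 days = May 6, 2016.

6 May 2016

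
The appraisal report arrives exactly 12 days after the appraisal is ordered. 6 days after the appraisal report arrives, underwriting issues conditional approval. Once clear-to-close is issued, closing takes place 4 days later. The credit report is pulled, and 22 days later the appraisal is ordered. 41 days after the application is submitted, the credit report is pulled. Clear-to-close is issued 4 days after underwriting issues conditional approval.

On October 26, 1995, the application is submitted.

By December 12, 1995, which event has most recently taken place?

The credit report is pulled

The application is submitted: Oct 26, 1995.
The credit report is pulled: Oct 26, 1995 + 41 days = Dec 6, 1995.
The appraisal is ordered: Dec 6, 1995 + 22 days = Dec 28, 1995.
The appraisal report arrives: Dec 28, 1995 + 12 days = Jan 9, 1996.
Underwriting issues conditional approval: Jan 9, 1996 + 6 days = Jan 15, 1996.
Clear-to-close is issued: Jan 15, 1996 + 4 days = Jan 19, 1996.
Closing takes place: Jan 19, 1996 + 4 days = Jan 23, 1996.
Dec 12, 1995 falls between when the credit report is pulled (Dec 6, 1995) and when the appraisal is ordered (Dec 28, 1995).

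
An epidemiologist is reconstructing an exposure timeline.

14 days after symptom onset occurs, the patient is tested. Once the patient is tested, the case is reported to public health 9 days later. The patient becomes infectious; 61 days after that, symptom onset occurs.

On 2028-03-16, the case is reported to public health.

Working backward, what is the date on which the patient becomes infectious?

The case is reported to public health: Mar 16, 2028.
The patient is tested: Mar 16, 2028 − 9 days = Mar 7, 2028.
Symptom onset occurs: Mar 7, 2028 − 14 days = Feb 22, 2028.
The patient becomes infectious: Feb 22, 2028 − 61 days = Dec 23, 2027.

2027-12-23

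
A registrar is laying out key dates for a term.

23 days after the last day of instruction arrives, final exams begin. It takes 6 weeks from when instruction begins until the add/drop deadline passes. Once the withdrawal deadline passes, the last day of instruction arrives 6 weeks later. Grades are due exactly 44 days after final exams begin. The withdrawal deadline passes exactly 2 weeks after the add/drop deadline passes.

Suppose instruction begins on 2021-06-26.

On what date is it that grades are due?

Instruction begins: Jun 26, 2021.
The add/drop deadline passes: Jun 26, 2021 + 6 weeks = Aug 7, 2021.
The withdrawal deadline passes: Aug 7, 2021 + 2 weeks = Aug 21, 2021.
The last day of instruction arrives: Aug 21, 2021 + 6 weeks = Oct 2, 2021.
Final exams begin: Oct 2, 2021 + 23 days = Oct 25, 2021.
Grades are due: Oct 25, 2021 + 44 days = Dec 8, 2021.

2021-12-08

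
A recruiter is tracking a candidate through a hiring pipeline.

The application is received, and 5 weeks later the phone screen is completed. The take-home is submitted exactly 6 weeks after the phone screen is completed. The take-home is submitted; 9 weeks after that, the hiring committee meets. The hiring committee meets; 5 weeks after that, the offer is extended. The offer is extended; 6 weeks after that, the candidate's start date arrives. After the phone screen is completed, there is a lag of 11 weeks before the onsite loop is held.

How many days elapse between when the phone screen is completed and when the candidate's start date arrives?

182 days

Causal path: the phone screen is completed → the take-home is submitted → the hiring committee meets → the offer is extended → the candidate's start date arrives.
Total delay along the path: 6 + 9 + 5 + 6 weeks = 26 weeks = 182 days.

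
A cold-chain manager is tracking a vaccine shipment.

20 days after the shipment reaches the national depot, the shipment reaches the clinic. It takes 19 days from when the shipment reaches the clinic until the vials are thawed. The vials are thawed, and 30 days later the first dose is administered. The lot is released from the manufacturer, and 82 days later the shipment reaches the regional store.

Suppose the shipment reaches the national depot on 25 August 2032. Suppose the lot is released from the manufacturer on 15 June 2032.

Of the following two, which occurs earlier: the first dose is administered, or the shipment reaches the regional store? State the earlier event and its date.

The shipment reaches the national depot: Aug 25, 2032.
The shipment reaches the clinic: Aug 25, 2032 + 20 days = Sep 14, 2032.
The vials are thawed: Sep 14, 2032 + 19 days = Oct 3, 2032.
The first dose is administered: Oct 3, 2032 + 30 days = Nov 2, 2032.
The lot is released from the manufacturer: Jun 15, 2032.
The shipment reaches the regional store: Jun 15, 2032 + 82 days = Sep 5, 2032.
Comparing: the first dose is administered on Nov 2, 2032 vs the shipment reaches the regional store on Sep 5, 2032. Earlier: the shipment reaches the regional store.

The shipment reaches the regional store — 5 September 2032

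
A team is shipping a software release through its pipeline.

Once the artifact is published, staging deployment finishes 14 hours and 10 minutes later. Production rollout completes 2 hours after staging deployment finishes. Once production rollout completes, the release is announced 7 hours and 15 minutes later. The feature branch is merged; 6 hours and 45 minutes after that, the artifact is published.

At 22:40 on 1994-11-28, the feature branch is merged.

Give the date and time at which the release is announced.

04:50 on 1994-11-30

The feature branch is merged: 22:40 Nov 28, 1994.
The artifact is published: 22:40 Nov 28, 1994 + 6h45m = 05:25 Nov 29, 1994.
Staging deployment finishes: 05:25 Nov 29, 1994 + 14h10m = 19:35 Nov 29, 1994.
Production rollout completes: 19:35 Nov 29, 1994 + 2h = 21:35 Nov 29, 1994.
The release is announced: 21:35 Nov 29, 1994 + 7h15m = 04:50 Nov 30, 1994.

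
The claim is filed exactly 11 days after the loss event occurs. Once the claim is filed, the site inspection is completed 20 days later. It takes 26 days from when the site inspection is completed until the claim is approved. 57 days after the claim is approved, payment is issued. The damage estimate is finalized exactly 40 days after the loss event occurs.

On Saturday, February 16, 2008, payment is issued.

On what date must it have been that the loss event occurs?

Thursday, October 25, 2007

Payment is issued: Feb 16, 2008.
The claim is approved: Feb 16, 2008 − 57 days = Dec 21, 2007.
The site inspection is completed: Dec 21, 2007 − 26 days = Nov 25, 2007.
The claim is filed: Nov 25, 2007 − 20 days = Nov 5, 2007.
The loss event occurs: Nov 5, 2007 − 11 days = Oct 25, 2007.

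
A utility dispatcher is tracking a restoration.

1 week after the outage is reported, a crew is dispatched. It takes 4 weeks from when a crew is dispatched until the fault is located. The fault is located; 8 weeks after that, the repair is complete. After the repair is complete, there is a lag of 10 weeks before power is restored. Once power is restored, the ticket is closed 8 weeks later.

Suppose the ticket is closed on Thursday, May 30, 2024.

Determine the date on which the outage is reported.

The ticket is closed: May 30, 2024.
Power is restored: May 30, 2024 − 8 weeks = Apr 4, 2024.
The repair is complete: Apr 4, 2024 − 10 weeks = Jan 25, 2024.
The fault is located: Jan 25, 2024 − 8 weeks = Nov 30, 2023.
A crew is dispatched: Nov 30, 2023 − 4 weeks = Nov 2, 2023.
The outage is reported: Nov 2, 2023 − 1 week = Oct 26, 2023.

Thursday, October 26, 2023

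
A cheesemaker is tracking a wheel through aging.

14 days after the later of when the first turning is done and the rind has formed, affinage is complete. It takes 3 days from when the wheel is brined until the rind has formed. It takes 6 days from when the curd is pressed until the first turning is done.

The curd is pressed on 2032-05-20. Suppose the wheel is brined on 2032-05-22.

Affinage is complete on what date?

The curd is pressed: May 20, 2032.
The first turning is done: May 20, 2032 + 6 days = May 26, 2032.
The wheel is brined: May 22, 2032.
The rind has formed: May 22, 2032 + 3 days = May 25, 2032.
Both prerequisites met — the first turning is done (May 26, 2032), the rind has formed (May 25, 2032); the later is May 26, 2032.
Affinage is complete: May 26, 2032 + 14 days = Jun 9, 2032.

2032-06-09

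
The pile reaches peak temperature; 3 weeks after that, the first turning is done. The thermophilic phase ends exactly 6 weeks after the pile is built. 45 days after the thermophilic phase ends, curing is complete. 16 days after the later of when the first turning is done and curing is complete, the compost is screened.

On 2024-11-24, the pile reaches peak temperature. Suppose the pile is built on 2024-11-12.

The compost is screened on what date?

The pile reaches peak temperature: Nov 24, 2024.
The first turning is done: Nov 24, 2024 + 3 weeks = Dec 15, 2024.
The pile is built: Nov 12, 2024.
The thermophilic phase ends: Nov 12, 2024 + 6 weeks = Dec 24, 2024.
Curing is complete: Dec 24, 2024 + 45 days = Feb 7, 2025.
Both prerequisites met — the first turning is done (Dec 15, 2024), curing is complete (Feb 7, 2025); the later is Feb 7, 2025.
The compost is screened: Feb 7, 2025 + 16 days = Feb 23, 2025.

2025-02-23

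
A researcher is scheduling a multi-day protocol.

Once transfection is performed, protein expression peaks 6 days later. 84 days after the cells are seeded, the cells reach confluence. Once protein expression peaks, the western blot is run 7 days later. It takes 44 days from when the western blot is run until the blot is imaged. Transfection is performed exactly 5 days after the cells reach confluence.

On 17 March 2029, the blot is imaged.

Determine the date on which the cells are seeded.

22 October 2028

The blot is imaged: Mar 17, 2029.
The western blot is run: Mar 17, 2029 − 44 days = Feb 1, 2029.
Protein expression peaks: Feb 1, 2029 − 7 days = Jan 25, 2029.
Transfection is performed: Jan 25, 2029 − 6 days = Jan 19, 2029.
The cells reach confluence: Jan 19, 2029 − 5 days = Jan 14, 2029.
The cells are seeded: Jan 14, 2029 − 84 days = Oct 22, 2028.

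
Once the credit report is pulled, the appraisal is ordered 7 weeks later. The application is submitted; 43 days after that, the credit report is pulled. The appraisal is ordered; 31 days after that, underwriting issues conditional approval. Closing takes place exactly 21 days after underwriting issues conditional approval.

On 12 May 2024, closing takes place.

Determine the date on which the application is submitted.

Closing takes place: May 12, 2024.
Underwriting issues conditional approval: May 12, 2024 − 21 days = Apr 21, 2024.
The appraisal is ordered: Apr 21, 2024 − 31 days = Mar 21, 2024.
The credit report is pulled: Mar 21, 2024 − 7 weeks = Feb 1, 2024.
The application is submitted: Feb 1, 2024 − 43 days = Dec 20, 2023.

20 December 2023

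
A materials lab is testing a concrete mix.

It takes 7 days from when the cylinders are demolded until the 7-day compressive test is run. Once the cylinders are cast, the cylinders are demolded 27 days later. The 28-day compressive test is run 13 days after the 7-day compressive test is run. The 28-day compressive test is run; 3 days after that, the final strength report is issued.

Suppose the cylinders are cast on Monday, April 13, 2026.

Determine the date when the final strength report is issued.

Tuesday, June 2, 2026

The cylinders are cast: Apr 13, 2026.
The cylinders are demolded: Apr 13, 2026 + 27 days = May 10, 2026.
The 7-day compressive test is run: May 10, 2026 + 7 days = May 17, 2026.
The 28-day compressive test is run: May 17, 2026 + 13 days = May 30, 2026.
The final strength report is issued: May 30, 2026 + 3 days = Jun 2, 2026.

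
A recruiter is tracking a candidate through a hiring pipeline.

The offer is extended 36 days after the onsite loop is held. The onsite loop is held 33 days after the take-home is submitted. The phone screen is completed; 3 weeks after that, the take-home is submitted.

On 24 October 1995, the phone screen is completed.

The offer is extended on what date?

22 January 1996

The phone screen is completed: Oct 24, 1995.
The take-home is submitted: Oct 24, 1995 + 3 weeks = Nov 14, 1995.
The onsite loop is held: Nov 14, 1995 + 33 days = Dec 17, 1995.
The offer is extended: Dec 17, 1995 + 36 days = Jan 22, 1996.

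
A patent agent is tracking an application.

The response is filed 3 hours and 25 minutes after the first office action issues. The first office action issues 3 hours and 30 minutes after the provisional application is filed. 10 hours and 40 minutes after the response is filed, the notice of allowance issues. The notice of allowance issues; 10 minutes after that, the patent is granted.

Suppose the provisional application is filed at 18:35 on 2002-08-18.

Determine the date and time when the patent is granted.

12:20 on 2002-08-19

The provisional application is filed: 18:35 Aug 18, 2002.
The first office action issues: 18:35 Aug 18, 2002 + 3h30m = 22:05 Aug 18, 2002.
The response is filed: 22:05 Aug 18, 2002 + 3h25m = 01:30 Aug 19, 2002.
The notice of allowance issues: 01:30 Aug 19, 2002 + 10h40m = 12:10 Aug 19, 2002.
The patent is granted: 12:10 Aug 19, 2002 + 10m = 12:20 Aug 19, 2002.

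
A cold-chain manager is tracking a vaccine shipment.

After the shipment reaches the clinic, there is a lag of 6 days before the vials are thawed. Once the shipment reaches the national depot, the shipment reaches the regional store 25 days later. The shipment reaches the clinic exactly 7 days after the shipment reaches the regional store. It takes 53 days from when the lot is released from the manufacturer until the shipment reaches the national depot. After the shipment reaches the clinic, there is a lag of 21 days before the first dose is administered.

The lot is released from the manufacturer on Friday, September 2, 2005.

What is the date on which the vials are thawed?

Friday, December 2, 2005

The lot is released from the manufacturer: Sep 2, 2005.
The shipment reaches the national depot: Sep 2, 2005 + 53 days = Oct 25, 2005.
The shipment reaches the regional store: Oct 25, 2005 + 25 days = Nov 19, 2005.
The shipment reaches the clinic: Nov 19, 2005 + 7 days = Nov 26, 2005.
The vials are thawed: Nov 26, 2005 + 6 days = Dec 2, 2005.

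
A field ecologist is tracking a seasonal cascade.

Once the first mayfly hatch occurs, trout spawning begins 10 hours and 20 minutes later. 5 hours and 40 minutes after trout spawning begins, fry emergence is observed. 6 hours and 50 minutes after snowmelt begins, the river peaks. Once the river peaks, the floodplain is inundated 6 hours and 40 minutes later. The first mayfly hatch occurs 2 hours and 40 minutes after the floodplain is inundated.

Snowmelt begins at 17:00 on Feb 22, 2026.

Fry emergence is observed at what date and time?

01:10 on Feb 24, 2026

Snowmelt begins: 17:00 Feb 22, 2026.
The river peaks: 17:00 Feb 22, 2026 + 6h50m = 23:50 Feb 22, 2026.
The floodplain is inundated: 23:50 Feb 22, 2026 + 6h40m = 06:30 Feb 23, 2026.
The first mayfly hatch occurs: 06:30 Feb 23, 2026 + 2h40m = 09:10 Feb 23, 2026.
Trout spawning begins: 09:10 Feb 23, 2026 + 10h20m = 19:30 Feb 23, 2026.
Fry emergence is observed: 19:30 Feb 23, 2026 + 5h40m = 01:10 Feb 24, 2026.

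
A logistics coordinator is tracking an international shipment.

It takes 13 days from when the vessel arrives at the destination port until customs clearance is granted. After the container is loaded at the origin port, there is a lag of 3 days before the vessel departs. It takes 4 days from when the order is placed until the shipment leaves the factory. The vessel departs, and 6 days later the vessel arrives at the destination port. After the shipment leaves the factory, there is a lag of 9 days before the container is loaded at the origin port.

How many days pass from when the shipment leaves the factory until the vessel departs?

12 days

Causal path: the shipment leaves the factory → the container is loaded at the origin port → the vessel departs.
Total delay along the path: 9 + 3 = 12 days.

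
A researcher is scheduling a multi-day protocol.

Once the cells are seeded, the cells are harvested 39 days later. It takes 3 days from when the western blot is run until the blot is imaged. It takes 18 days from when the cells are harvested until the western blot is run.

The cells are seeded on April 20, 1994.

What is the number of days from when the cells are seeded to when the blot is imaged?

Causal path: the cells are seeded → the cells are harvested → the western blot is run → the blot is imaged.
Total delay along the path: 39 + 18 + 3 = 60 days.

60 days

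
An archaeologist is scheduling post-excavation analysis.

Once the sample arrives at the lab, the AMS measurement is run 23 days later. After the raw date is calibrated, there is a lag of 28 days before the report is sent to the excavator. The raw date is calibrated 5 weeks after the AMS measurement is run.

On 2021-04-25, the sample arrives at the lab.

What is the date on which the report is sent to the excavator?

The sample arrives at the lab: Apr 25, 2021.
The AMS measurement is run: Apr 25, 2021 + 23 days = May 18, 2021.
The raw date is calibrated: May 18, 2021 + 5 weeks = Jun 22, 2021.
The report is sent to the excavator: Jun 22, 2021 + 28 days = Jul 20, 2021.

2021-07-20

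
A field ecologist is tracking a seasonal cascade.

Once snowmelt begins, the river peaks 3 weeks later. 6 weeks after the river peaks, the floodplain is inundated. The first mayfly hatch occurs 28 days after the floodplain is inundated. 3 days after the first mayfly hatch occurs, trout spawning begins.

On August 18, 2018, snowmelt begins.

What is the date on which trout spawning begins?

November 20, 2018

Snowmelt begins: Aug 18, 2018.
The river peaks: Aug 18, 2018 + 3 weeks = Sep 8, 2018.
The floodplain is inundated: Sep 8, 2018 + 6 weeks = Oct 20, 2018.
The first mayfly hatch occurs: Oct 20, 2018 + 28 days = Nov 17, 2018.
Trout spawning begins: Nov 17, 2018 + 3 days = Nov 20, 2018.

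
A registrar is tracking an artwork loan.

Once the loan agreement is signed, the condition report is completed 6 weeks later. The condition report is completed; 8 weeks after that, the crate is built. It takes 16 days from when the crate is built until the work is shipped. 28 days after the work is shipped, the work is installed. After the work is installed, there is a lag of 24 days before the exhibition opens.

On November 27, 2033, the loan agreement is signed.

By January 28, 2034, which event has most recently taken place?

The condition report is completed

The loan agreement is signed: Nov 27, 2033.
The condition report is completed: Nov 27, 2033 + 6 weeks = Jan 8, 2034.
The crate is built: Jan 8, 2034 + 8 weeks = Mar 5, 2034.
The work is shipped: Mar 5, 2034 + 16 days = Mar 21, 2034.
The work is installed: Mar 21, 2034 + 28 days = Apr 18, 2034.
The exhibition opens: Apr 18, 2034 + 24 days = May 12, 2034.
Jan 28, 2034 falls between when the condition report is completed (Jan 8, 2034) and when the crate is built (Mar 5, 2034).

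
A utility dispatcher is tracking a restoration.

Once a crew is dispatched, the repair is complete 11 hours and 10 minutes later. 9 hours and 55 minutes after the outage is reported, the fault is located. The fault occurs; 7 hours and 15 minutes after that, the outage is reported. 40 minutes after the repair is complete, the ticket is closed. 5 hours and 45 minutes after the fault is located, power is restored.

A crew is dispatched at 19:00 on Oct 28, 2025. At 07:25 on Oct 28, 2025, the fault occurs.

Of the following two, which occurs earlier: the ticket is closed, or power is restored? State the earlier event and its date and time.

Power is restored — 06:20 on Oct 29, 2025

A crew is dispatched: 19:00 Oct 28, 2025.
The repair is complete: 19:00 Oct 28, 2025 + 11h10m = 06:10 Oct 29, 2025.
The ticket is closed: 06:10 Oct 29, 2025 + 40m = 06:50 Oct 29, 2025.
The fault occurs: 07:25 Oct 28, 2025.
The outage is reported: 07:25 Oct 28, 2025 + 7h15m = 14:40 Oct 28, 2025.
The fault is located: 14:40 Oct 28, 2025 + 9h55m = 00:35 Oct 29, 2025.
Power is restored: 00:35 Oct 29, 2025 + 5h45m = 06:20 Oct 29, 2025.
Comparing: the ticket is closed at 06:50 Oct 29, 2025 vs power is restored at 06:20 Oct 29, 2025. Earlier: power is restored.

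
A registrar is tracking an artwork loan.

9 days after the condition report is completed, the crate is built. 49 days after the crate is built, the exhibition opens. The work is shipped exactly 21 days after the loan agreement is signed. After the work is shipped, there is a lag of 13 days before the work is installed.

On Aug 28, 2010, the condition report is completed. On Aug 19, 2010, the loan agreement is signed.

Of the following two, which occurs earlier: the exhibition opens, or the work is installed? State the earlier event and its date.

The work is installed — Sep 22, 2010

The condition report is completed: Aug 28, 2010.
The crate is built: Aug 28, 2010 + 9 days = Sep 6, 2010.
The exhibition opens: Sep 6, 2010 + 49 days = Oct 25, 2010.
The loan agreement is signed: Aug 19, 2010.
The work is shipped: Aug 19, 2010 + 21 days = Sep 9, 2010.
The work is installed: Sep 9, 2010 + 13 days = Sep 22, 2010.
Comparing: the exhibition opens on Oct 25, 2010 vs the work is installed on Sep 22, 2010. Earlier: the work is installed.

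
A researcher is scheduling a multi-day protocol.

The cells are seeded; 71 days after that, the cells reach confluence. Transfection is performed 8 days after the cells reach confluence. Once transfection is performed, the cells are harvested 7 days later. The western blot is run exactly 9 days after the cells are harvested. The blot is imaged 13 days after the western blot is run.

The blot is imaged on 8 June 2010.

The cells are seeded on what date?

The blot is imaged: Jun 8, 2010.
The western blot is run: Jun 8, 2010 − 13 days = May 26, 2010.
The cells are harvested: May 26, 2010 − 9 days = May 17, 2010.
Transfection is performed: May 17, 2010 − 7 days = May 10, 2010.
The cells reach confluence: May 10, 2010 − 8 days = May 2, 2010.
The cells are seeded: May 2, 2010 − 71 days = Feb 20, 2010.

20 February 2010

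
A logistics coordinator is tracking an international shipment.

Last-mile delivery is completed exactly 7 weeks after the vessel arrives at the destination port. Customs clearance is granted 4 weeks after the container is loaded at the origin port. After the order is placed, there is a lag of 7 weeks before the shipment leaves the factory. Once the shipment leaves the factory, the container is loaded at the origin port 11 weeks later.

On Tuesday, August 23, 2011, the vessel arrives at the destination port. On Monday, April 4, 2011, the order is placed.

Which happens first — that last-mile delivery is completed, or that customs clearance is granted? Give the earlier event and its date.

The vessel arrives at the destination port: Aug 23, 2011.
Last-mile delivery is completed: Aug 23, 2011 + 7 weeks = Oct 11, 2011.
The order is placed: Apr 4, 2011.
The shipment leaves the factory: Apr 4, 2011 + 7 weeks = May 23, 2011.
The container is loaded at the origin port: May 23, 2011 + 11 weeks = Aug 8, 2011.
Customs clearance is granted: Aug 8, 2011 + 4 weeks = Sep 5, 2011.
Comparing: last-mile delivery is completed on Oct 11, 2011 vs customs clearance is granted on Sep 5, 2011. Earlier: customs clearance is granted.

Customs clearance is granted — Monday, September 5, 2011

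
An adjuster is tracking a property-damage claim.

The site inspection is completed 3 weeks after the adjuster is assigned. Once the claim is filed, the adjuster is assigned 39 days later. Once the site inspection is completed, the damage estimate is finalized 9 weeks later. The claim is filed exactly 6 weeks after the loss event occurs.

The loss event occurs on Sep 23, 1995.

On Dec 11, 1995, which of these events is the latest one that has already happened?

The claim is filed

The loss event occurs: Sep 23, 1995.
The claim is filed: Sep 23, 1995 + 6 weeks = Nov 4, 1995.
The adjuster is assigned: Nov 4, 1995 + 39 days = Dec 13, 1995.
The site inspection is completed: Dec 13, 1995 + 3 weeks = Jan 3, 1996.
The damage estimate is finalized: Jan 3, 1996 + 9 weeks = Mar 6, 1996.
Dec 11, 1995 falls between when the claim is filed (Nov 4, 1995) and when the adjuster is assigned (Dec 13, 1995).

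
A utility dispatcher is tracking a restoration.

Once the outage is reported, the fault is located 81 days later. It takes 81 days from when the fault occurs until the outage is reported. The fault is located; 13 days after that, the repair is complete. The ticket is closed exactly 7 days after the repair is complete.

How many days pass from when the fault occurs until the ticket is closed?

182 days

Causal path: the fault occurs → the outage is reported → the fault is located → the repair is complete → the ticket is closed.
Total delay along the path: 81 + 81 + 13 + 7 = 182 days.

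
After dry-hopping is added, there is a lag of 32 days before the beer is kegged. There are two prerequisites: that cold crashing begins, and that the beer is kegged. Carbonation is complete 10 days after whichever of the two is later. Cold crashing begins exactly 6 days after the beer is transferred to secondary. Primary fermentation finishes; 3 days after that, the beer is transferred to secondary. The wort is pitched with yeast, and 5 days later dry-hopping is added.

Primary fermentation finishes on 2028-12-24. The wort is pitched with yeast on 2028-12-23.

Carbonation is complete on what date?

Primary fermentation finishes: Dec 24, 2028.
The beer is transferred to secondary: Dec 24, 2028 + 3 days = Dec 27, 2028.
Cold crashing begins: Dec 27, 2028 + 6 days = Jan 2, 2029.
The wort is pitched with yeast: Dec 23, 2028.
Dry-hopping is added: Dec 23, 2028 + 5 days = Dec 28, 2028.
The beer is kegged: Dec 28, 2028 + 32 days = Jan 29, 2029.
Both prerequisites met — cold crashing begins (Jan 2, 2029), the beer is kegged (Jan 29, 2029); the later is Jan 29, 2029.
Carbonation is complete: Jan 29, 2029 + 10 days = Feb 8, 2029.

2029-02-08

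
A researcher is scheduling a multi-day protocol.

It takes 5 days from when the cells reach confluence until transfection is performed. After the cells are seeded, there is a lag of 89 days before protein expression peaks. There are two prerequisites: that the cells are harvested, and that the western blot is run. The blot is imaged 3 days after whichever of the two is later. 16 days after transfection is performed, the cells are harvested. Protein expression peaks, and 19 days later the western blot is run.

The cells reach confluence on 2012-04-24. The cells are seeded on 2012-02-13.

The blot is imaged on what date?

2012-06-03

The cells reach confluence: Apr 24, 2012.
Transfection is performed: Apr 24, 2012 + 5 days = Apr 29, 2012.
The cells are harvested: Apr 29, 2012 + 16 days = May 15, 2012.
The cells are seeded: Feb 13, 2012.
Protein expression peaks: Feb 13, 2012 + 89 days = May 12, 2012.
The western blot is run: May 12, 2012 + 19 days = May 31, 2012.
Both prerequisites met — the cells are harvested (May 15, 2012), the western blot is run (May 31, 2012); the later is May 31, 2012.
The blot is imaged: May 31, 2012 + 3 days = Jun 3, 2012.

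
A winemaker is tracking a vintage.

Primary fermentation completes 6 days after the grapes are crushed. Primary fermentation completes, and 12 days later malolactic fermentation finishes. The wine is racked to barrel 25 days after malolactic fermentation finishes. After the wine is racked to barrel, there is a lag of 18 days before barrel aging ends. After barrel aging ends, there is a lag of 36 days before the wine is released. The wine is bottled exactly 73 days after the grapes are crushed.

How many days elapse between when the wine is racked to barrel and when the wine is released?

54 days

Causal path: the wine is racked to barrel → barrel aging ends → the wine is released.
Total delay along the path: 18 + 36 = 54 days.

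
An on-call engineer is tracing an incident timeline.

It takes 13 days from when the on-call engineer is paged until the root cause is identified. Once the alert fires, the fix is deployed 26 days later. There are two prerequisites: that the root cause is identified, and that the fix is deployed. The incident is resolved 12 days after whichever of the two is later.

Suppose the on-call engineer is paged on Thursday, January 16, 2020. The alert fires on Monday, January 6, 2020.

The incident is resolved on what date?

Thursday, February 13, 2020

The on-call engineer is paged: Jan 16, 2020.
The root cause is identified: Jan 16, 2020 + 13 days = Jan 29, 2020.
The alert fires: Jan 6, 2020.
The fix is deployed: Jan 6, 2020 + 26 days = Feb 1, 2020.
Both prerequisites met — the root cause is identified (Jan 29, 2020), the fix is deployed (Feb 1, 2020); the later is Feb 1, 2020.
The incident is resolved: Feb 1, 2020 + 12 days = Feb 13, 2020.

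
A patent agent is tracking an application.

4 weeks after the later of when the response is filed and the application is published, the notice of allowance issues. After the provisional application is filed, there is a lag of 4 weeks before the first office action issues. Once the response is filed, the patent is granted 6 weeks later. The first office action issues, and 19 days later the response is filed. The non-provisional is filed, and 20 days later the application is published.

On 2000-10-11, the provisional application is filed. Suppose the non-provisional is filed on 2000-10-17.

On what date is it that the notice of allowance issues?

The provisional application is filed: Oct 11, 2000.
The first office action issues: Oct 11, 2000 + 4 weeks = Nov 8, 2000.
The response is filed: Nov 8, 2000 + 19 days = Nov 27, 2000.
The non-provisional is filed: Oct 17, 2000.
The application is published: Oct 17, 2000 + 20 days = Nov 6, 2000.
Both prerequisites met — the response is filed (Nov 27, 2000), the application is published (Nov 6, 2000); the later is Nov 27, 2000.
The notice of allowance issues: Nov 27, 2000 + 4 weeks = Dec 25, 2000.

2000-12-25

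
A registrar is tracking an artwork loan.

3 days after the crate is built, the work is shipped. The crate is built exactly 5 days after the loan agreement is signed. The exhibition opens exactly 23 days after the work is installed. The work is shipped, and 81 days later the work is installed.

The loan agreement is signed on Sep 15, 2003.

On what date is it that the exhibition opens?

Jan 5, 2004

The loan agreement is signed: Sep 15, 2003.
The crate is built: Sep 15, 2003 + 5 days = Sep 20, 2003.
The work is shipped: Sep 20, 2003 + 3 days = Sep 23, 2003.
The work is installed: Sep 23, 2003 + 81 days = Dec 13, 2003.
The exhibition opens: Dec 13, 2003 + 23 days = Jan 5, 2004.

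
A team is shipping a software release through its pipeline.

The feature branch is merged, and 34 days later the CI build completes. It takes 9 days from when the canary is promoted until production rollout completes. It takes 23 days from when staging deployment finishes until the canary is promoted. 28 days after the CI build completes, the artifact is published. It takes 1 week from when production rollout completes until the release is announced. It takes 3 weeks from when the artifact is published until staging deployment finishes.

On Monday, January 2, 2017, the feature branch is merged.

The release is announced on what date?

The feature branch is merged: Jan 2, 2017.
The CI build completes: Jan 2, 2017 + 34 days = Feb 5, 2017.
The artifact is published: Feb 5, 2017 + 28 days = Mar 5, 2017.
Staging deployment finishes: Mar 5, 2017 + 3 weeks = Mar 26, 2017.
The canary is promoted: Mar 26, 2017 + 23 days = Apr 18, 2017.
Production rollout completes: Apr 18, 2017 + 9 days = Apr 27, 2017.
The release is announced: Apr 27, 2017 + 1 week = May 4, 2017.

Thursday, May 4, 2017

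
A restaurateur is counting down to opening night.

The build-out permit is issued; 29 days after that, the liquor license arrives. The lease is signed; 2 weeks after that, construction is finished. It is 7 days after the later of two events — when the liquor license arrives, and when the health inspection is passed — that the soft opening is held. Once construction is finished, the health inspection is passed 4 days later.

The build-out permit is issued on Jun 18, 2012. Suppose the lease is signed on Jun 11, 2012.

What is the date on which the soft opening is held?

The build-out permit is issued: Jun 18, 2012.
The liquor license arrives: Jun 18, 2012 + 29 days = Jul 17, 2012.
The lease is signed: Jun 11, 2012.
Construction is finished: Jun 11, 2012 + 2 weeks = Jun 25, 2012.
The health inspection is passed: Jun 25, 2012 + 4 days = Jun 29, 2012.
Both prerequisites met — the liquor license arrives (Jul 17, 2012), the health inspection is passed (Jun 29, 2012); the later is Jul 17, 2012.
The soft opening is held: Jul 17, 2012 + 7 days = Jul 24, 2012.

Jul 24, 2012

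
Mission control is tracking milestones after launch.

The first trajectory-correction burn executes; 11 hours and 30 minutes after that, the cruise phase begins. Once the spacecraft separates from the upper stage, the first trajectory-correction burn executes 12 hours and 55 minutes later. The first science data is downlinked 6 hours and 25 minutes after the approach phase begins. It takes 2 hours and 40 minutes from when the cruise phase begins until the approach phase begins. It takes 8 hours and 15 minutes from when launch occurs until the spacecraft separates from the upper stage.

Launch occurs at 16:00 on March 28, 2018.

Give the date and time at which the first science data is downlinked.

09:45 on March 30, 2018

Launch occurs: 16:00 Mar 28, 2018.
The spacecraft separates from the upper stage: 16:00 Mar 28, 2018 + 8h15m = 00:15 Mar 29, 2018.
The first trajectory-correction burn executes: 00:15 Mar 29, 2018 + 12h55m = 13:10 Mar 29, 2018.
The cruise phase begins: 13:10 Mar 29, 2018 + 11h30m = 00:40 Mar 30, 2018.
The approach phase begins: 00:40 Mar 30, 2018 + 2h40m = 03:20 Mar 30, 2018.
The first science data is downlinked: 03:20 Mar 30, 2018 + 6h25m = 09:45 Mar 30, 2018.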